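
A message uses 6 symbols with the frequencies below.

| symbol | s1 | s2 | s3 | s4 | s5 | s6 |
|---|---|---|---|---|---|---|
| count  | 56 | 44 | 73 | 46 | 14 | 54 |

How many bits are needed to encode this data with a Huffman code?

Greedily combine the two least-frequent nodes:
s5(14) + s2(44) → 58
s4(46) + s6(54) → 100
s1(56) + 58 → 114
s3(73) + 100 → 173
114 + 173 → 287
The encoded length is the sum of every internal node's weight: 58 + 100 + 114 + 173 + 287 = 732 bits.

732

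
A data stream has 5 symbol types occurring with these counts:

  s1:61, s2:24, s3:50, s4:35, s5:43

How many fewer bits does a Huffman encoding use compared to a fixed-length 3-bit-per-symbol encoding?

Fixed-length: 3 bits × 213 symbols = 639 bits.
Huffman merges:
merge s2(24) and s4(35): 59
merge s5(43) and s3(50): 93
merge 59 and s1(61): 120
merge 93 and 120: 213
Huffman total = 59 + 93 + 120 + 213 = 485 bits.
Saving = 639 − 485 = 154 bits.

154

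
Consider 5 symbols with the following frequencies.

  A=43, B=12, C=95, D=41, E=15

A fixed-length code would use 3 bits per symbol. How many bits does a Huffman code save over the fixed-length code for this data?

Fixed-length: 3 bits × 206 symbols = 618 bits.
Huffman merges:
B(12) + E(15) → 27
27 + D(41) → 68
A(43) + 68 → 111
C(95) + 111 → 206
Huffman total = 27 + 68 + 111 + 206 = 412 bits.
Saving = 618 − 412 = 206 bits.

206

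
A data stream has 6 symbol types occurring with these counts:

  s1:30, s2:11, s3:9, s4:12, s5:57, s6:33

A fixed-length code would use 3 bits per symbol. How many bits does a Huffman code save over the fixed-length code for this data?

Fixed-length: 3 bits × 152 symbols = 456 bits.
Huffman merges:
combine s3(9), s2(11) → 20
combine s4(12), 20 → 32
combine s1(30), 32 → 62
combine s6(33), s5(57) → 90
combine 62, 90 → 152
Huffman total = 20 + 32 + 62 + 90 + 152 = 356 bits.
Saving = 456 − 356 = 100 bits.

100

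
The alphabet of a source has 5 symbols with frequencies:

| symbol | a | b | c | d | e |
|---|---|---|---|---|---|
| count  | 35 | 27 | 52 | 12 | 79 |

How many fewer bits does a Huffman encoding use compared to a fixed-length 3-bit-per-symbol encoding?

Fixed-length: 3 bits × 205 symbols = 615 bits.
Huffman merges:
merge d(12) and b(27): 39
merge a(35) and 39: 74
merge c(52) and 74: 126
merge e(79) and 126: 205
Huffman total = 39 + 74 + 126 + 205 = 444 bits.
Saving = 615 − 444 = 171 bits.

171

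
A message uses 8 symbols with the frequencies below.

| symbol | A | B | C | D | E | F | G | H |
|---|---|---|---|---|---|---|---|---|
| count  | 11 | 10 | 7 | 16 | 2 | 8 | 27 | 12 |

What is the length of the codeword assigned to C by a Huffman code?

4

Repeatedly merge the two smallest:
combine E(2), C(7) → 9
combine F(8), 9 → 17
combine B(10), A(11) → 21
combine H(12), D(16) → 28
combine 17, 21 → 38
combine G(27), 28 → 55
combine 38, 55 → 93
C's leaf is at depth 4, giving a 4-bit codeword.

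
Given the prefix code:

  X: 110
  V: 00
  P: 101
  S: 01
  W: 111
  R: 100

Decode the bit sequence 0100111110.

Read left to right; each codeword is recognised as soon as it completes (prefix code):
  01→S | 00→V | 111→W | 110→X
Decoded message: SVWX

SVWX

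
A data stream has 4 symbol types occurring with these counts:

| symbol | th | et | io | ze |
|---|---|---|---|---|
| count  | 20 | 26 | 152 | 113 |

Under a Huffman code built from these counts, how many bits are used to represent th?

3

Build the tree from the bottom:
combine th(20), et(26) → 46
combine 46, ze(113) → 159
combine io(152), 159 → 311
th's leaf is at depth 3, giving a 3-bit codeword.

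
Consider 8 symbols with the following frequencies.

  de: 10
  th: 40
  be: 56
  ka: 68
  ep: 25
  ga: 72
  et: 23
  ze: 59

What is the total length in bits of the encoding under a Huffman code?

Merge the two smallest weights repeatedly:
combine de(10), et(23) → 33
combine ep(25), 33 → 58
combine th(40), be(56) → 96
combine 58, ze(59) → 117
combine ka(68), ga(72) → 140
combine 96, 117 → 213
combine 140, 213 → 353
Total encoded bits = sum of merged weights = 33 + 58 + 96 + 117 + 140 + 213 + 353 = 1010.

1010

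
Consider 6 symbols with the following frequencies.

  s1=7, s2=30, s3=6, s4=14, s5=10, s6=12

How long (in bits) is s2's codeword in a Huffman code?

Build the tree from the bottom:
combine s3(6), s1(7) → 13
combine s5(10), s6(12) → 22
combine 13, s4(14) → 27
combine 22, 27 → 49
combine s2(30), 49 → 79
s2 sits one level below the root: a 1-bit codeword.

1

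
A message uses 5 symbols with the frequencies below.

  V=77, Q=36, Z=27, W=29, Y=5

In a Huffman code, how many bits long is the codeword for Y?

4

Build the tree from the bottom:
merge Y(5) and Z(27): 32
merge W(29) and 32: 61
merge Q(36) and 61: 97
merge V(77) and 97: 174
The subtree containing Y is merged 4 times, so code length = 4.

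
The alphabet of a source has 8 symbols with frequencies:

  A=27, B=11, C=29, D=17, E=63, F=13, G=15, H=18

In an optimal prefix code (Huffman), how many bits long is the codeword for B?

Repeatedly merge the two smallest:
B(11) + F(13) → 24
G(15) + D(17) → 32
H(18) + 24 → 42
A(27) + C(29) → 56
32 + 42 → 74
56 + E(63) → 119
74 + 119 → 193
B's leaf is at depth 4, giving a 4-bit codeword.

4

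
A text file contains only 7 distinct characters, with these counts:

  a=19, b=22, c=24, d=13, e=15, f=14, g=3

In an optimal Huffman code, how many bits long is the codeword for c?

2

Build the tree from the bottom:
combine g(3), d(13) → 16
combine f(14), e(15) → 29
combine 16, a(19) → 35
combine b(22), c(24) → 46
combine 29, 35 → 64
combine 46, 64 → 110
c sits 2 levels below the root, so its codeword is 2 bits.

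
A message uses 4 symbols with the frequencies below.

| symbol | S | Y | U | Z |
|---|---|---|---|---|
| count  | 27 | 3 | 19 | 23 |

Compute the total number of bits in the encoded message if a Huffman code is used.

139

Merge the two smallest weights repeatedly:
Y(3) + U(19) → 22
22 + Z(23) → 45
S(27) + 45 → 72
The encoded length is the sum of every internal node's weight: 22 + 45 + 72 = 139 bits.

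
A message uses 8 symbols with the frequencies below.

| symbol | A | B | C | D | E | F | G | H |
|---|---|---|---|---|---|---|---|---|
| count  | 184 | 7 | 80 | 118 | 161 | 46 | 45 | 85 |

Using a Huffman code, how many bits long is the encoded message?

1983

Greedily combine the two least-frequent nodes:
merge B(7) and G(45): 52
merge F(46) and 52: 98
merge C(80) and H(85): 165
merge 98 and D(118): 216
merge E(161) and 165: 326
merge A(184) and 216: 400
merge 326 and 400: 726
The encoded length is the sum of every internal node's weight: 52 + 98 + 165 + 216 + 326 + 400 + 726 = 1983 bits.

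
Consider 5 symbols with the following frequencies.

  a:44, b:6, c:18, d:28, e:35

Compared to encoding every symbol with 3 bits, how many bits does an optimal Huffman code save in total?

107

Fixed-length: 3 bits × 131 symbols = 393 bits.
Huffman merges:
merge b(6) and c(18): 24
merge 24 and d(28): 52
merge e(35) and a(44): 79
merge 52 and 79: 131
Huffman total = 24 + 52 + 79 + 131 = 286 bits.
Saving = 393 − 286 = 107 bits.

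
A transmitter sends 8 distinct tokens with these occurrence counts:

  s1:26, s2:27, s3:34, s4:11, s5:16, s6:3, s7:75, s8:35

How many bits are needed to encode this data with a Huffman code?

Greedily combine the two least-frequent nodes:
combine s6(3), s4(11) → 14
combine 14, s5(16) → 30
combine s1(26), s2(27) → 53
combine 30, s3(34) → 64
combine s8(35), 53 → 88
combine 64, s7(75) → 139
combine 88, 139 → 227
Total encoded bits = sum of merged weights = 14 + 30 + 53 + 64 + 88 + 139 + 227 = 615.

615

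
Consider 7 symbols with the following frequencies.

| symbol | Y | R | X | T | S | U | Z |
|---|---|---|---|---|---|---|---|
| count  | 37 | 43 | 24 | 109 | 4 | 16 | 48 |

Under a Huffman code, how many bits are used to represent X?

Huffman merges, smallest pair first:
S(4) + U(16) → 20
20 + X(24) → 44
Y(37) + R(43) → 80
44 + Z(48) → 92
80 + 92 → 172
T(109) + 172 → 281
X's leaf is at depth 4, giving a 4-bit codeword.

4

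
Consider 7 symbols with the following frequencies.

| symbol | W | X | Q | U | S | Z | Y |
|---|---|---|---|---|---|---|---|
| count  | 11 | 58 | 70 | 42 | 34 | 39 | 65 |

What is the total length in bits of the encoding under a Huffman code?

Greedily combine the two least-frequent nodes:
combine W(11), S(34) → 45
combine Z(39), U(42) → 81
combine 45, X(58) → 103
combine Y(65), Q(70) → 135
combine 81, 103 → 184
combine 135, 184 → 319
Each symbol's bit-cost is frequency × depth; summing gives 867 bits (equivalently 45 + 81 + 103 + 135 + 184 + 319).

867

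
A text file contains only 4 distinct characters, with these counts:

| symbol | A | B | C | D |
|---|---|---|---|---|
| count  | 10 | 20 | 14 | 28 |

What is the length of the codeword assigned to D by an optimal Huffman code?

1

Repeatedly merge the two smallest:
combine A(10), C(14) → 24
combine B(20), 24 → 44
combine D(28), 44 → 72
D is a child of the root — depth 1, so its codeword is a single bit.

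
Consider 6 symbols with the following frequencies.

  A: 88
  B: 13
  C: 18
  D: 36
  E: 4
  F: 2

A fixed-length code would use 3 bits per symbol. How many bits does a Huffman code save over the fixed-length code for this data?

Fixed-length: 3 bits × 161 symbols = 483 bits.
Huffman merges:
combine F(2), E(4) → 6
combine 6, B(13) → 19
combine C(18), 19 → 37
combine D(36), 37 → 73
combine 73, A(88) → 161
Huffman total = 6 + 19 + 37 + 73 + 161 = 296 bits.
Saving = 483 − 296 = 187 bits.

187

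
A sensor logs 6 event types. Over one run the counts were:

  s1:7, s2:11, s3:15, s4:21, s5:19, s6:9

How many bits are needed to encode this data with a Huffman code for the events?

206

Merge the two smallest weights repeatedly:
combine s1(7), s6(9) → 16
combine s2(11), s3(15) → 26
combine 16, s5(19) → 35
combine s4(21), 26 → 47
combine 35, 47 → 82
Each symbol's bit-cost is frequency × depth; summing gives 206 bits (equivalently 16 + 26 + 35 + 47 + 82).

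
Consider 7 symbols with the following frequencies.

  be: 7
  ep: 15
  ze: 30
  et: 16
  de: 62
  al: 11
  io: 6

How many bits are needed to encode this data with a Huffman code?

354

Build the Huffman tree bottom-up:
combine io(6), be(7) → 13
combine al(11), 13 → 24
combine ep(15), et(16) → 31
combine 24, ze(30) → 54
combine 31, 54 → 85
combine de(62), 85 → 147
Total encoded bits = sum of merged weights = 13 + 24 + 31 + 54 + 85 + 147 = 354.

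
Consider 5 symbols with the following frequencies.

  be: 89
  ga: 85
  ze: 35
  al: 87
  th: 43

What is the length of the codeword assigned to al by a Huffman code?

Build the tree from the bottom:
combine ze(35), th(43) → 78
combine 78, ga(85) → 163
combine al(87), be(89) → 176
combine 163, 176 → 339
al's leaf is at depth 2, giving a 2-bit codeword.

2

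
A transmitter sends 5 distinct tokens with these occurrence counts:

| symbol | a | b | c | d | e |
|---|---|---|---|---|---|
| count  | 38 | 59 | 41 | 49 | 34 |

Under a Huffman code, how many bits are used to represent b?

Huffman merges, smallest pair first:
e(34) + a(38) → 72
c(41) + d(49) → 90
b(59) + 72 → 131
90 + 131 → 221
The subtree containing b is merged 2 times, so code length = 2.

2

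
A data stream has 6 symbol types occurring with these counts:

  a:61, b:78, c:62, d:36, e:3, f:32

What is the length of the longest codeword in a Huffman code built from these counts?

4

Merge the two lowest-weight nodes at each step:
combine e(3), f(32) → 35
combine 35, d(36) → 71
combine a(61), c(62) → 123
combine 71, b(78) → 149
combine 123, 149 → 272
Maximum depth reached is 4.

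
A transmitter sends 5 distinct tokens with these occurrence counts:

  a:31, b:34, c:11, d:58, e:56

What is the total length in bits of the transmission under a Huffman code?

422

Merge the two smallest weights repeatedly:
merge c(11) and a(31): 42
merge b(34) and 42: 76
merge e(56) and d(58): 114
merge 76 and 114: 190
The encoded length is the sum of every internal node's weight: 42 + 76 + 114 + 190 = 422 bits.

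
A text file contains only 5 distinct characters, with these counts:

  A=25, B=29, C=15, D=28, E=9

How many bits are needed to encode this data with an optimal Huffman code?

236

Build the Huffman tree bottom-up:
combine E(9), C(15) → 24
combine 24, A(25) → 49
combine D(28), B(29) → 57
combine 49, 57 → 106
Total encoded bits = sum of merged weights = 24 + 49 + 57 + 106 = 236.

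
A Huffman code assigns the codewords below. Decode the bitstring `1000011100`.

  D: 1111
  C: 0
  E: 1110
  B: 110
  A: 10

ACCCEC

Read left to right; each codeword is recognised as soon as it completes (prefix code):
  10→A | 0→C | 0→C | 0→C | 1110→E | 0→C
Decoded message: ACCCEC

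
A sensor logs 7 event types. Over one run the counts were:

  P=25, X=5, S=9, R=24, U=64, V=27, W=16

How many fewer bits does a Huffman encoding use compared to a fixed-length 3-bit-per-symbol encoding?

Fixed-length: 3 bits × 170 symbols = 510 bits.
Huffman merges:
combine X(5), S(9) → 14
combine 14, W(16) → 30
combine R(24), P(25) → 49
combine V(27), 30 → 57
combine 49, 57 → 106
combine U(64), 106 → 170
Huffman total = 14 + 30 + 49 + 57 + 106 + 170 = 426 bits.
Saving = 510 − 426 = 84 bits.

84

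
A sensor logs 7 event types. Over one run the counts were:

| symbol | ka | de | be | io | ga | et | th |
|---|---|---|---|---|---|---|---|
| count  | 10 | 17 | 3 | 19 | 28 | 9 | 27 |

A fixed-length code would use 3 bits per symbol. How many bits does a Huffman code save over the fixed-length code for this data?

Fixed-length: 3 bits × 113 symbols = 339 bits.
Huffman merges:
combine be(3), et(9) → 12
combine ka(10), 12 → 22
combine de(17), io(19) → 36
combine 22, th(27) → 49
combine ga(28), 36 → 64
combine 49, 64 → 113
Huffman total = 12 + 22 + 36 + 49 + 64 + 113 = 296 bits.
Saving = 339 − 296 = 43 bits.

43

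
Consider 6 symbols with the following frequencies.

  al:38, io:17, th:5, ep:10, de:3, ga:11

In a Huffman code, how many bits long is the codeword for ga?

Build the tree from the bottom:
de(3) + th(5) → 8
8 + ep(10) → 18
ga(11) + io(17) → 28
18 + 28 → 46
al(38) + 46 → 84
ga sits 3 levels below the root, so its codeword is 3 bits.

3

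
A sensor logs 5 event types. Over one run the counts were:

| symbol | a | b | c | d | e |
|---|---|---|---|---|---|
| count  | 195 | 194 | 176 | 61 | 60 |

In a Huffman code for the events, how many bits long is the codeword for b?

Huffman merges, smallest pair first:
merge e(60) and d(61): 121
merge 121 and c(176): 297
merge b(194) and a(195): 389
merge 297 and 389: 686
b sits 2 levels below the root, so its codeword is 2 bits.

2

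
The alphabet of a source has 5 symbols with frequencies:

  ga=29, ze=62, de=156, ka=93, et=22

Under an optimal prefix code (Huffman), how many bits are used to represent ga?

4

Huffman merges, smallest pair first:
merge et(22) and ga(29): 51
merge 51 and ze(62): 113
merge ka(93) and 113: 206
merge de(156) and 206: 362
The subtree containing ga is merged 4 times, so code length = 4.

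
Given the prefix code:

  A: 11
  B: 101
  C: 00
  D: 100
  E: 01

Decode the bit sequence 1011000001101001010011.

Read left to right; each codeword is recognised as soon as it completes (prefix code):
  101→B | 100→D | 00→C | 01→E | 101→B | 00→C | 101→B | 00→C | 11→A
Decoded message: BDCEBCBCA

BDCEBCBCA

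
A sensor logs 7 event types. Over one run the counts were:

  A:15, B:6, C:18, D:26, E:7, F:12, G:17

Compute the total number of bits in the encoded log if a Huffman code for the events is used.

Merge the two smallest weights repeatedly:
B(6) + E(7) → 13
F(12) + 13 → 25
A(15) + G(17) → 32
C(18) + 25 → 43
D(26) + 32 → 58
43 + 58 → 101
Each symbol's bit-cost is frequency × depth; summing gives 272 bits (equivalently 13 + 25 + 32 + 43 + 58 + 101).

272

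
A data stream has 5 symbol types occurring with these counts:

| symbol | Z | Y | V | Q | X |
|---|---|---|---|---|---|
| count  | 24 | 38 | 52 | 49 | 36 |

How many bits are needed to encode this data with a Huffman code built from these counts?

458

Merge the two smallest weights repeatedly:
Z(24) + X(36) → 60
Y(38) + Q(49) → 87
V(52) + 60 → 112
87 + 112 → 199
The encoded length is the sum of every internal node's weight: 60 + 87 + 112 + 199 = 458 bits.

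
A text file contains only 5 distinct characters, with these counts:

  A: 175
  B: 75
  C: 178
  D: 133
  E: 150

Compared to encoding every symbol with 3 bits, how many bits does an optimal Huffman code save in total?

Fixed-length: 3 bits × 711 symbols = 2133 bits.
Huffman merges:
combine B(75), D(133) → 208
combine E(150), A(175) → 325
combine C(178), 208 → 386
combine 325, 386 → 711
Huffman total = 208 + 325 + 386 + 711 = 1630 bits.
Saving = 2133 − 1630 = 503 bits.

503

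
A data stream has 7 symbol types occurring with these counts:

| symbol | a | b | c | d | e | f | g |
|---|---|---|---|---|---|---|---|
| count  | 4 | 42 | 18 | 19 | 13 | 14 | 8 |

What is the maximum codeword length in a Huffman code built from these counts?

4

Merge the two lowest-weight nodes at each step:
combine a(4), g(8) → 12
combine 12, e(13) → 25
combine f(14), c(18) → 32
combine d(19), 25 → 44
combine 32, b(42) → 74
combine 44, 74 → 118
Maximum depth reached is 4.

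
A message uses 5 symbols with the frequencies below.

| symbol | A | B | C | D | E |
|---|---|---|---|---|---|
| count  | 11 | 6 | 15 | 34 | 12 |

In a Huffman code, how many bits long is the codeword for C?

3

Huffman merges, smallest pair first:
B(6) + A(11) → 17
E(12) + C(15) → 27
17 + 27 → 44
D(34) + 44 → 78
C sits 3 levels below the root, so its codeword is 3 bits.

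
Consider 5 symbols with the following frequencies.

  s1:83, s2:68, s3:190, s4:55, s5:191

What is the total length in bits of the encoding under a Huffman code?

1297

Greedily combine the two least-frequent nodes:
s4(55) + s2(68) → 123
s1(83) + 123 → 206
s3(190) + s5(191) → 381
206 + 381 → 587
Each symbol's bit-cost is frequency × depth; summing gives 1297 bits (equivalently 123 + 206 + 381 + 587).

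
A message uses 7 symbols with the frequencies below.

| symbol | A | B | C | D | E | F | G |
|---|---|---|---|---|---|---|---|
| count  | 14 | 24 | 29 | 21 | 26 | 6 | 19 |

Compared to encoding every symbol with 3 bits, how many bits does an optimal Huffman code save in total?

35

Fixed-length: 3 bits × 139 symbols = 417 bits.
Huffman merges:
combine F(6), A(14) → 20
combine G(19), 20 → 39
combine D(21), B(24) → 45
combine E(26), C(29) → 55
combine 39, 45 → 84
combine 55, 84 → 139
Huffman total = 20 + 39 + 45 + 55 + 84 + 139 = 382 bits.
Saving = 417 − 382 = 35 bits.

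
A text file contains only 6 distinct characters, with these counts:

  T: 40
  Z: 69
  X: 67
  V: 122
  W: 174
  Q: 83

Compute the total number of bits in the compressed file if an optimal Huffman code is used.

1369

Merge the two smallest weights repeatedly:
combine T(40), X(67) → 107
combine Z(69), Q(83) → 152
combine 107, V(122) → 229
combine 152, W(174) → 326
combine 229, 326 → 555
Each symbol's bit-cost is frequency × depth; summing gives 1369 bits (equivalently 107 + 152 + 229 + 326 + 555).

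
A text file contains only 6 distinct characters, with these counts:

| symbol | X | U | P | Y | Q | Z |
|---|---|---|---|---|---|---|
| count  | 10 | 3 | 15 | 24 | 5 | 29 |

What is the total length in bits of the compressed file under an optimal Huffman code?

Merge the two smallest weights repeatedly:
combine U(3), Q(5) → 8
combine 8, X(10) → 18
combine P(15), 18 → 33
combine Y(24), Z(29) → 53
combine 33, 53 → 86
Each symbol's bit-cost is frequency × depth; summing gives 198 bits (equivalently 8 + 18 + 33 + 53 + 86).

198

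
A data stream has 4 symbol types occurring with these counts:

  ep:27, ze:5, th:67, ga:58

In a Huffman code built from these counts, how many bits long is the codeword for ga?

Repeatedly merge the two smallest:
ze(5) + ep(27) → 32
32 + ga(58) → 90
th(67) + 90 → 157
ga sits 2 levels below the root, so its codeword is 2 bits.

2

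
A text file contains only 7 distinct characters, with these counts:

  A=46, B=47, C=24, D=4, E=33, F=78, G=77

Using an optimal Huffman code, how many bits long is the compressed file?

800

Build the Huffman tree bottom-up:
D(4) + C(24) → 28
28 + E(33) → 61
A(46) + B(47) → 93
61 + G(77) → 138
F(78) + 93 → 171
138 + 171 → 309
The encoded length is the sum of every internal node's weight: 28 + 61 + 93 + 138 + 171 + 309 = 800 bits.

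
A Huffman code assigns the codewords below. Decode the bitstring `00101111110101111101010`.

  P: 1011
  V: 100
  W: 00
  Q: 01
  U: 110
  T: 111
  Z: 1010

Read left to right; each codeword is recognised as soon as it completes (prefix code):
  00→W | 1011→P | 111→T | 1010→Z | 111→T | 110→U | 1010→Z
Decoded message: WPTZTUZ

WPTZTUZ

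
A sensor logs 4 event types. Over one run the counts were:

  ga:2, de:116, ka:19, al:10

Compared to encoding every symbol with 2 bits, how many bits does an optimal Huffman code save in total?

Fixed-length: 2 bits × 147 symbols = 294 bits.
Huffman merges:
ga(2) + al(10) → 12
12 + ka(19) → 31
31 + de(116) → 147
Huffman total = 12 + 31 + 147 = 190 bits.
Saving = 294 − 190 = 104 bits.

104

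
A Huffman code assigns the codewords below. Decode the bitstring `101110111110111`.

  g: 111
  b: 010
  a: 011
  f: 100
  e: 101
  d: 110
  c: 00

edgdg

Read left to right; each codeword is recognised as soon as it completes (prefix code):
  101→e | 110→d | 111→g | 110→d | 111→g
Decoded message: edgdg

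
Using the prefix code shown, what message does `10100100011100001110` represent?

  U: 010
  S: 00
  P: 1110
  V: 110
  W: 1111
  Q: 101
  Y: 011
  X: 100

Read left to right; each codeword is recognised as soon as it completes (prefix code):
  101→Q | 00→S | 100→X | 011→Y | 100→X | 00→S | 1110→P
Decoded message: QSXYXSP

QSXYXSP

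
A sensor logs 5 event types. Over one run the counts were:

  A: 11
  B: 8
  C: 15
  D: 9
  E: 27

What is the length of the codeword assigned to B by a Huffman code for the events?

Build the tree from the bottom:
B(8) + D(9) → 17
A(11) + C(15) → 26
17 + 26 → 43
E(27) + 43 → 70
B sits 3 levels below the root, so its codeword is 3 bits.

3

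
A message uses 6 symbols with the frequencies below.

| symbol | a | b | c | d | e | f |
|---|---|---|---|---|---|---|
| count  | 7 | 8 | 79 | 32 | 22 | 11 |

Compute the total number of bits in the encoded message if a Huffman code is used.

Build the Huffman tree bottom-up:
merge a(7) and b(8): 15
merge f(11) and 15: 26
merge e(22) and 26: 48
merge d(32) and 48: 80
merge c(79) and 80: 159
The encoded length is the sum of every internal node's weight: 15 + 26 + 48 + 80 + 159 = 328 bits.

328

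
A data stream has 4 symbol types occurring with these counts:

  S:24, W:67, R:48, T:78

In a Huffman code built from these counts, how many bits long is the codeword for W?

2

Build the tree from the bottom:
S(24) + R(48) → 72
W(67) + 72 → 139
T(78) + 139 → 217
W sits 2 levels below the root, so its codeword is 2 bits.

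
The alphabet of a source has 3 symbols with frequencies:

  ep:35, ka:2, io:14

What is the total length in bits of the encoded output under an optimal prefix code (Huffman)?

Greedily combine the two least-frequent nodes:
merge ka(2) and io(14): 16
merge 16 and ep(35): 51
Total encoded bits = sum of merged weights = 16 + 51 = 67.

67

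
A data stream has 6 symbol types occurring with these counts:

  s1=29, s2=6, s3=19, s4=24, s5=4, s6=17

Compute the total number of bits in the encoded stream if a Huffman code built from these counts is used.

Build the Huffman tree bottom-up:
s5(4) + s2(6) → 10
10 + s6(17) → 27
s3(19) + s4(24) → 43
27 + s1(29) → 56
43 + 56 → 99
Total encoded bits = sum of merged weights = 10 + 27 + 43 + 56 + 99 = 235.

235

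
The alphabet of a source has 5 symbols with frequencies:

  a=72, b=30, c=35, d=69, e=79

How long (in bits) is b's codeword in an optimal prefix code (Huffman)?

3

Build the tree from the bottom:
merge b(30) and c(35): 65
merge 65 and d(69): 134
merge a(72) and e(79): 151
merge 134 and 151: 285
b's leaf is at depth 3, giving a 3-bit codeword.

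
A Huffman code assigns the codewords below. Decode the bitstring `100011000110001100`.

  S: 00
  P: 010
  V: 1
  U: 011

VSUSUSUS

Read left to right; each codeword is recognised as soon as it completes (prefix code):
  1→V | 00→S | 011→U | 00→S | 011→U | 00→S | 011→U | 00→S
Decoded message: VSUSUSUS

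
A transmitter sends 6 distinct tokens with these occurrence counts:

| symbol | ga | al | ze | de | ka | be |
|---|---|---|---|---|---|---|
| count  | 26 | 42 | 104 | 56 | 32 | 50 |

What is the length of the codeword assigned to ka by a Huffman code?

3

Repeatedly merge the two smallest:
ga(26) + ka(32) → 58
al(42) + be(50) → 92
de(56) + 58 → 114
92 + ze(104) → 196
114 + 196 → 310
ka sits 3 levels below the root, so its codeword is 3 bits.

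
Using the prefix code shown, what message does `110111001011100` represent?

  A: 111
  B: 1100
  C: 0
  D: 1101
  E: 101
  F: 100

Read left to right; each codeword is recognised as soon as it completes (prefix code):
  1101→D | 1100→B | 101→E | 1100→B
Decoded message: DBEB

DBEB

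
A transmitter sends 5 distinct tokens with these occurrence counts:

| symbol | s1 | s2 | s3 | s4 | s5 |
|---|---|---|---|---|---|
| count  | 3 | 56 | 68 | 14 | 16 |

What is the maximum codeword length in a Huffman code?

Merge the two lowest-weight nodes at each step:
combine s1(3), s4(14) → 17
combine s5(16), 17 → 33
combine 33, s2(56) → 89
combine s3(68), 89 → 157
Maximum depth reached is 4.

4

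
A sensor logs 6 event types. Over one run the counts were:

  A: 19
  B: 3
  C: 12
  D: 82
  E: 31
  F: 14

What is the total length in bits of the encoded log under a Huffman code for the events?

Merge the two smallest weights repeatedly:
merge B(3) and C(12): 15
merge F(14) and 15: 29
merge A(19) and 29: 48
merge E(31) and 48: 79
merge 79 and D(82): 161
Total encoded bits = sum of merged weights = 15 + 29 + 48 + 79 + 161 = 332.

332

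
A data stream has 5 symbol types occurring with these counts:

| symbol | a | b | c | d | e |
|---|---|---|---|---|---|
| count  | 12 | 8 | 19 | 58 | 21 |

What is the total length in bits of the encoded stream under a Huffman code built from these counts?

Greedily combine the two least-frequent nodes:
b(8) + a(12) → 20
c(19) + 20 → 39
e(21) + 39 → 60
d(58) + 60 → 118
The encoded length is the sum of every internal node's weight: 20 + 39 + 60 + 118 = 237 bits.

237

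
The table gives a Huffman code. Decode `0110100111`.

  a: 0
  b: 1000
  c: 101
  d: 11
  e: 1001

adaed

Read left to right; each codeword is recognised as soon as it completes (prefix code):
  0→a | 11→d | 0→a | 1001→e | 11→d
Decoded message: adaed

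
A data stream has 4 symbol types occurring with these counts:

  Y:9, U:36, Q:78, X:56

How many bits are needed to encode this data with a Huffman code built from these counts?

325

Merge the two smallest weights repeatedly:
Y(9) + U(36) → 45
45 + X(56) → 101
Q(78) + 101 → 179
Total encoded bits = sum of merged weights = 45 + 101 + 179 = 325.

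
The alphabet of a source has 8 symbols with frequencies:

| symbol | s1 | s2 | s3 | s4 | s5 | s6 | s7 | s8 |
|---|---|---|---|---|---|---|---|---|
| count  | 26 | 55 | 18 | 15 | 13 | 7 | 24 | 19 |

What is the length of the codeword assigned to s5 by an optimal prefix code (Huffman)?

4

Huffman merges, smallest pair first:
merge s6(7) and s5(13): 20
merge s4(15) and s3(18): 33
merge s8(19) and 20: 39
merge s7(24) and s1(26): 50
merge 33 and 39: 72
merge 50 and s2(55): 105
merge 72 and 105: 177
s5 sits 4 levels below the root, so its codeword is 4 bits.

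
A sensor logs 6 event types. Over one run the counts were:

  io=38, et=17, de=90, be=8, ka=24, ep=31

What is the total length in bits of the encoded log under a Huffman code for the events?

Merge the two smallest weights repeatedly:
be(8) + et(17) → 25
ka(24) + 25 → 49
ep(31) + io(38) → 69
49 + 69 → 118
de(90) + 118 → 208
The encoded length is the sum of every internal node's weight: 25 + 49 + 69 + 118 + 208 = 469 bits.

469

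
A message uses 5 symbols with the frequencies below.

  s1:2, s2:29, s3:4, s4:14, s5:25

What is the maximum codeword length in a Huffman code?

Merge the two lowest-weight nodes at each step:
s1(2) + s3(4) → 6
6 + s4(14) → 20
20 + s5(25) → 45
s2(29) + 45 → 74
The rarest symbols sit at the bottom; the longest codeword is 4 bits.

4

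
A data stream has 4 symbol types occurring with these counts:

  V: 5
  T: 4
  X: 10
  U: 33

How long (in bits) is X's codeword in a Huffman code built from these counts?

Repeatedly merge the two smallest:
combine T(4), V(5) → 9
combine 9, X(10) → 19
combine 19, U(33) → 52
X sits 2 levels below the root, so its codeword is 2 bits.

2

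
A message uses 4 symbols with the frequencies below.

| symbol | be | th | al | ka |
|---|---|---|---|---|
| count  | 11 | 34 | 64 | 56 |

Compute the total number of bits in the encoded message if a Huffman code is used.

311

Greedily combine the two least-frequent nodes:
combine be(11), th(34) → 45
combine 45, ka(56) → 101
combine al(64), 101 → 165
The encoded length is the sum of every internal node's weight: 45 + 101 + 165 = 311 bits.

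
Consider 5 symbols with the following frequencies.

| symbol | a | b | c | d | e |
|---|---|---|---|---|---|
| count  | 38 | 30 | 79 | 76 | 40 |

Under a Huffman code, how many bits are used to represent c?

Repeatedly merge the two smallest:
combine b(30), a(38) → 68
combine e(40), 68 → 108
combine d(76), c(79) → 155
combine 108, 155 → 263
c sits 2 levels below the root, so its codeword is 2 bits.

2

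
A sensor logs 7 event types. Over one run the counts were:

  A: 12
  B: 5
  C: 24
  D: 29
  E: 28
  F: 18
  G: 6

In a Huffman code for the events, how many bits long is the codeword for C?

2

Build the tree from the bottom:
combine B(5), G(6) → 11
combine 11, A(12) → 23
combine F(18), 23 → 41
combine C(24), E(28) → 52
combine D(29), 41 → 70
combine 52, 70 → 122
The subtree containing C is merged 2 times, so code length = 2.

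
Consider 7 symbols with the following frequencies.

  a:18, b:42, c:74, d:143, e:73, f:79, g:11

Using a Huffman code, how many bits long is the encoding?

Build the Huffman tree bottom-up:
combine g(11), a(18) → 29
combine 29, b(42) → 71
combine 71, e(73) → 144
combine c(74), f(79) → 153
combine d(143), 144 → 287
combine 153, 287 → 440
The encoded length is the sum of every internal node's weight: 29 + 71 + 144 + 153 + 287 + 440 = 1124 bits.

1124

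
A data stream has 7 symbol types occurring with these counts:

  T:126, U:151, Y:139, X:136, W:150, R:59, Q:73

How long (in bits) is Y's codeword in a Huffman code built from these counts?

3

Build the tree from the bottom:
R(59) + Q(73) → 132
T(126) + 132 → 258
X(136) + Y(139) → 275
W(150) + U(151) → 301
258 + 275 → 533
301 + 533 → 834
Y's leaf is at depth 3, giving a 3-bit codeword.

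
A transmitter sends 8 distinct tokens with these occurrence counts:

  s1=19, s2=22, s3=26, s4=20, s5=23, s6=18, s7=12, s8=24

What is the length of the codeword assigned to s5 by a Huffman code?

Huffman merges, smallest pair first:
merge s7(12) and s6(18): 30
merge s1(19) and s4(20): 39
merge s2(22) and s5(23): 45
merge s8(24) and s3(26): 50
merge 30 and 39: 69
merge 45 and 50: 95
merge 69 and 95: 164
s5 sits 3 levels below the root, so its codeword is 3 bits.

3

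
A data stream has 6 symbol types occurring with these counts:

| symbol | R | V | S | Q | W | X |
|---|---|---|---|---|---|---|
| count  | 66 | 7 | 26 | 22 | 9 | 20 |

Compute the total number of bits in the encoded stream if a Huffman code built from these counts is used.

334

Build the Huffman tree bottom-up:
merge V(7) and W(9): 16
merge 16 and X(20): 36
merge Q(22) and S(26): 48
merge 36 and 48: 84
merge R(66) and 84: 150
Each symbol's bit-cost is frequency × depth; summing gives 334 bits (equivalently 16 + 36 + 48 + 84 + 150).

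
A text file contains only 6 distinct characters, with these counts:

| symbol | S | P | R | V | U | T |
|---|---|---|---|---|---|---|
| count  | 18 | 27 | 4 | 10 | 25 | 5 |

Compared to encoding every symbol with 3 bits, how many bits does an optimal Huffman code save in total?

Fixed-length: 3 bits × 89 symbols = 267 bits.
Huffman merges:
R(4) + T(5) → 9
9 + V(10) → 19
S(18) + 19 → 37
U(25) + P(27) → 52
37 + 52 → 89
Huffman total = 9 + 19 + 37 + 52 + 89 = 206 bits.
Saving = 267 − 206 = 61 bits.

61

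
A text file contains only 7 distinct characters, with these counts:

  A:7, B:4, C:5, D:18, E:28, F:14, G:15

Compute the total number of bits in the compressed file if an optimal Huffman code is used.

Greedily combine the two least-frequent nodes:
combine B(4), C(5) → 9
combine A(7), 9 → 16
combine F(14), G(15) → 29
combine 16, D(18) → 34
combine E(28), 29 → 57
combine 34, 57 → 91
The encoded length is the sum of every internal node's weight: 9 + 16 + 29 + 34 + 57 + 91 = 236 bits.

236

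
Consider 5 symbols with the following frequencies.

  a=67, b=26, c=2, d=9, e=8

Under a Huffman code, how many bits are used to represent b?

Build the tree from the bottom:
merge c(2) and e(8): 10
merge d(9) and 10: 19
merge 19 and b(26): 45
merge 45 and a(67): 112
b sits 2 levels below the root, so its codeword is 2 bits.

2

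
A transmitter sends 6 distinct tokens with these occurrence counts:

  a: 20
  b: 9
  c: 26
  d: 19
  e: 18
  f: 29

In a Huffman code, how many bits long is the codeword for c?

2

Repeatedly merge the two smallest:
merge b(9) and e(18): 27
merge d(19) and a(20): 39
merge c(26) and 27: 53
merge f(29) and 39: 68
merge 53 and 68: 121
The subtree containing c is merged 2 times, so code length = 2.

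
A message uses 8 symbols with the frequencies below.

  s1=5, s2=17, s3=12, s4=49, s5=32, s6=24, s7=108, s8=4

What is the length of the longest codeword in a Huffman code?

6

Merge the two lowest-weight nodes at each step:
s8(4) + s1(5) → 9
9 + s3(12) → 21
s2(17) + 21 → 38
s6(24) + s5(32) → 56
38 + s4(49) → 87
56 + 87 → 143
s7(108) + 143 → 251
The rarest symbols sit at the bottom; the longest codeword is 6 bits.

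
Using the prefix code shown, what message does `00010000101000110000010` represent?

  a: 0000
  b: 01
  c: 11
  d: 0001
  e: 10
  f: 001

Read left to right; each codeword is recognised as soon as it completes (prefix code):
  0001→d | 0000→a | 10→e | 10→e | 001→f | 10→e | 0000→a | 10→e
Decoded message: daeefeae

daeefeae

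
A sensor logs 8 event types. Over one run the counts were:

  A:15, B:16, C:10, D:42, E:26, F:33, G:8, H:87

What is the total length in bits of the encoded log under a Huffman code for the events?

Merge the two smallest weights repeatedly:
G(8) + C(10) → 18
A(15) + B(16) → 31
18 + E(26) → 44
31 + F(33) → 64
D(42) + 44 → 86
64 + 86 → 150
H(87) + 150 → 237
Total encoded bits = sum of merged weights = 18 + 31 + 44 + 64 + 86 + 150 + 237 = 630.

630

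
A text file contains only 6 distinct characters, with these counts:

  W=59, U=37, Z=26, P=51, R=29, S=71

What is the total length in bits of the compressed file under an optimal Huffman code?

Build the Huffman tree bottom-up:
combine Z(26), R(29) → 55
combine U(37), P(51) → 88
combine 55, W(59) → 114
combine S(71), 88 → 159
combine 114, 159 → 273
The encoded length is the sum of every internal node's weight: 55 + 88 + 114 + 159 + 273 = 689 bits.

689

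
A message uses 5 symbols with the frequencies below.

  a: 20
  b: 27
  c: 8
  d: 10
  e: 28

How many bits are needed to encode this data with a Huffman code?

204

Merge the two smallest weights repeatedly:
combine c(8), d(10) → 18
combine 18, a(20) → 38
combine b(27), e(28) → 55
combine 38, 55 → 93
Each symbol's bit-cost is frequency × depth; summing gives 204 bits (equivalently 18 + 38 + 55 + 93).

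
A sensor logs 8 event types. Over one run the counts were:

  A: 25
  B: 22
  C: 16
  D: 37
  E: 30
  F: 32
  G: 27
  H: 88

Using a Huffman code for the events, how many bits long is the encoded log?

Build the Huffman tree bottom-up:
combine C(16), B(22) → 38
combine A(25), G(27) → 52
combine E(30), F(32) → 62
combine D(37), 38 → 75
combine 52, 62 → 114
combine 75, H(88) → 163
combine 114, 163 → 277
Each symbol's bit-cost is frequency × depth; summing gives 781 bits (equivalently 38 + 52 + 62 + 75 + 114 + 163 + 277).

781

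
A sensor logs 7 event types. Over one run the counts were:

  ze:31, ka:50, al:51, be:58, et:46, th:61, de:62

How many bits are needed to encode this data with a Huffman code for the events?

Build the Huffman tree bottom-up:
combine ze(31), et(46) → 77
combine ka(50), al(51) → 101
combine be(58), th(61) → 119
combine de(62), 77 → 139
combine 101, 119 → 220
combine 139, 220 → 359
Each symbol's bit-cost is frequency × depth; summing gives 1015 bits (equivalently 77 + 101 + 119 + 139 + 220 + 359).

1015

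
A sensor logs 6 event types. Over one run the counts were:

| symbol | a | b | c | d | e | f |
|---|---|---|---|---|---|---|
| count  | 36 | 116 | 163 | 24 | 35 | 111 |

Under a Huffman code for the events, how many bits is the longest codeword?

Merge the two lowest-weight nodes at each step:
combine d(24), e(35) → 59
combine a(36), 59 → 95
combine 95, f(111) → 206
combine b(116), c(163) → 279
combine 206, 279 → 485
The rarest symbols sit at the bottom; the longest codeword is 4 bits.

4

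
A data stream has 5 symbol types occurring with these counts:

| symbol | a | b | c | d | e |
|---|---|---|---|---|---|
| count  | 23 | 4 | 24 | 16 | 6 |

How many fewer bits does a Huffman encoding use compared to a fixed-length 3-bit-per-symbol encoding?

63

Fixed-length: 3 bits × 73 symbols = 219 bits.
Huffman merges:
merge b(4) and e(6): 10
merge 10 and d(16): 26
merge a(23) and c(24): 47
merge 26 and 47: 73
Huffman total = 10 + 26 + 47 + 73 = 156 bits.
Saving = 219 − 156 = 63 bits.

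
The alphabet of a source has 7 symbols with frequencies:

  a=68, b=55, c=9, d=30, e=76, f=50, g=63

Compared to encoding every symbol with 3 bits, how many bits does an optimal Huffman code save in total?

Fixed-length: 3 bits × 351 symbols = 1053 bits.
Huffman merges:
combine c(9), d(30) → 39
combine 39, f(50) → 89
combine b(55), g(63) → 118
combine a(68), e(76) → 144
combine 89, 118 → 207
combine 144, 207 → 351
Huffman total = 39 + 89 + 118 + 144 + 207 + 351 = 948 bits.
Saving = 1053 − 948 = 105 bits.

105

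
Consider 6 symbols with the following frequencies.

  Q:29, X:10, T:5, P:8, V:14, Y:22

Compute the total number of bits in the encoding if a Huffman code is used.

212

Greedily combine the two least-frequent nodes:
combine T(5), P(8) → 13
combine X(10), 13 → 23
combine V(14), Y(22) → 36
combine 23, Q(29) → 52
combine 36, 52 → 88
Each symbol's bit-cost is frequency × depth; summing gives 212 bits (equivalently 13 + 23 + 36 + 52 + 88).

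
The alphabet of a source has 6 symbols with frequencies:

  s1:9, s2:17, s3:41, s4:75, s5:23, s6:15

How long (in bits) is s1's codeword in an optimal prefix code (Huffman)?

Build the tree from the bottom:
s1(9) + s6(15) → 24
s2(17) + s5(23) → 40
24 + 40 → 64
s3(41) + 64 → 105
s4(75) + 105 → 180
s1 sits 4 levels below the root, so its codeword is 4 bits.

4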